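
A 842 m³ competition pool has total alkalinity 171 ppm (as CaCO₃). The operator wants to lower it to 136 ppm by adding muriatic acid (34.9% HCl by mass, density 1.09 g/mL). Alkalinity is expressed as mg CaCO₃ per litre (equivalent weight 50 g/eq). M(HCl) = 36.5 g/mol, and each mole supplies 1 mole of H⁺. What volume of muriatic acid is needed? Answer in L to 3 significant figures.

Volume: 842 m³ = 842,000 L.
Alkalinity to neutralize: (171 − 136) = 35 mg/L as CaCO₃ × 842,000 L = 29,470 g as CaCO₃.
Equivalents of H⁺ required: 29,470 ÷ 50 g/eq = 589.4 eq = 589.4 mol HCl.
Mass of HCl: 589.4 × 36.5 = 21,510 g.
Mass of 34.9% solution: 21,510 / 0.349 = 61,640 g.
Volume: 61,640 g ÷ 1.09 g/mL = 56,550 mL.

56.6 L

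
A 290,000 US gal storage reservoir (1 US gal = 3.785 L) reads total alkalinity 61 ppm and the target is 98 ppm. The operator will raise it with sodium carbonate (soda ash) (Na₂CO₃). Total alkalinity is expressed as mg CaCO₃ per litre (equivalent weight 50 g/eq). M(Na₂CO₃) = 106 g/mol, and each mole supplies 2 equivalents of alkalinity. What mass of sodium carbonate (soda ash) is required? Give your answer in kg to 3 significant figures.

Volume: 290,000 US gal × 3.785 L/gal = 1,097,650 L.
Alkalinity to add: (98 − 61) = 37 mg/L as CaCO₃ × 1,097,650 L = 40,610 g as CaCO₃.
Equivalents: 40,610 g ÷ 50 g/eq = 812.3 eq.
Each mole of Na₂CO₃ supplies 2 eq, so 812.3 / 2 = 406.1 mol.
Mass: 406.1 mol × 106 g/mol = 43,050 g.

43.0 kg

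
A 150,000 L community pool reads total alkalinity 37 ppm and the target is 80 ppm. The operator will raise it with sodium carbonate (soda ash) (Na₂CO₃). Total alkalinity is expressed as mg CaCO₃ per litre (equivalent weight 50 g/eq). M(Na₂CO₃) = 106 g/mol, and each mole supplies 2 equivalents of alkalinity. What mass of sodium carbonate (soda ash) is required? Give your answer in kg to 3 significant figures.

Alkalinity to add: (80 − 37) = 43 mg/L as CaCO₃ × 150,000 L = 6450 g as CaCO₃.
Equivalents: 6450 g ÷ 50 g/eq = 129 eq.
Each mole of Na₂CO₃ supplies 2 eq, so 129 / 2 = 64.5 mol.
Mass: 64.5 mol × 106 g/mol = 6837 g.

6.84 kg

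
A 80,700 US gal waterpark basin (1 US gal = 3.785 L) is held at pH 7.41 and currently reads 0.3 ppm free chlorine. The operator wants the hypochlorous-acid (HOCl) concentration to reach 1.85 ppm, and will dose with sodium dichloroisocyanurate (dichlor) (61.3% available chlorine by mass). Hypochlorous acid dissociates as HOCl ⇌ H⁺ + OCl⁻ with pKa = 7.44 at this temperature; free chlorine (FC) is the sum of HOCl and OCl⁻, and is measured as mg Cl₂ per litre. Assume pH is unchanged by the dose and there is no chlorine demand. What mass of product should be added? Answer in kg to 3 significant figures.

1.63 kg

Volume: 80,700 US gal × 3.785 L/gal = 305,450 L.
[OCl⁻]/[HOCl] = 10^(pH − pKa) = 10^(7.41 − 7.44) = 0.9333; fraction as HOCl = 1/(1 + 0.9333) = 0.5173.
Free chlorine required for 1.85 ppm HOCl: 1.85 / 0.5173 = 3.577 ppm.
FC to add: 3.577 − 0.3 = 3.277 mg/L as Cl₂.
Cl₂ equivalent: 3.277 mg/L × 305,450 L = 1001 g.
Product at 61.3% available Cl: 1001 / 0.613 = 1633 g.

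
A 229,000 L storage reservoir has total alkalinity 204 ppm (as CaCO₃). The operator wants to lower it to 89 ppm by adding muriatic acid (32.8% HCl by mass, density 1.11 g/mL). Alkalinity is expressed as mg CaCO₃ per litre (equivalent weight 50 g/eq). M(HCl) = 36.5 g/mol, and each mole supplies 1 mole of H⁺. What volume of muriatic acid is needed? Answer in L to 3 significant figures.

Alkalinity to neutralize: (204 − 89) = 115 mg/L as CaCO₃ × 229,000 L = 26,340 g as CaCO₃.
Equivalents of H⁺ required: 26,340 ÷ 50 g/eq = 526.7 eq = 526.7 mol HCl.
Mass of HCl: 526.7 × 36.5 = 19,220 g.
Mass of 32.8% solution: 19,220 / 0.328 = 58,610 g.
Volume: 58,610 g ÷ 1.11 g/mL = 52,800 mL.

52.8 L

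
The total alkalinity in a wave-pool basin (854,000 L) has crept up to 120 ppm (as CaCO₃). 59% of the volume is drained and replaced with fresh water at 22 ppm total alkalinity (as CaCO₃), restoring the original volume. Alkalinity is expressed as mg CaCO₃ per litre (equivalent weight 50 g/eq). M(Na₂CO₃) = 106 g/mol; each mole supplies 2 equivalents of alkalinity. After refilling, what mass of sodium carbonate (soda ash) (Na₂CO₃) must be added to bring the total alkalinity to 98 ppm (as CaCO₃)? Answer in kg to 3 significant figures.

After draining 59% and refilling: 120 × 0.41 + 22 × 0.59 = 62.18 ppm.
Deficit to target: 98 − 62.18 = 35.82 mg/L.
As CaCO₃: 35.82 mg/L × 854,000 L = 30,590 g; ÷ 50 g/eq ÷ 2 = 305.9 mol Na₂CO₃.
Mass: 305.9 × 106 = 32,430 g.

32.4 kg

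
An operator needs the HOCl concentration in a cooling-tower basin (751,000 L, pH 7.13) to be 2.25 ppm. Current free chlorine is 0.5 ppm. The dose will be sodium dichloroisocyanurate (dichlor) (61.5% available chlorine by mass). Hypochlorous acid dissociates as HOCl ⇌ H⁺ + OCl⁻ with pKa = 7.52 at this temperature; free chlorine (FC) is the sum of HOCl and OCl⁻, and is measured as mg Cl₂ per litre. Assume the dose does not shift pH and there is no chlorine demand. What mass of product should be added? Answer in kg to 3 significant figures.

[OCl⁻]/[HOCl] = 10^(pH − pKa) = 10^(7.13 − 7.52) = 0.4074; fraction as HOCl = 1/(1 + 0.4074) = 0.7105.
Free chlorine required for 2.25 ppm HOCl: 2.25 / 0.7105 = 3.167 ppm.
FC to add: 3.167 − 0.5 = 2.667 mg/L as Cl₂.
Cl₂ equivalent: 2.667 mg/L × 751,000 L = 2003 g.
Product at 61.5% available Cl: 2003 / 0.615 = 3256 g.

3.26 kg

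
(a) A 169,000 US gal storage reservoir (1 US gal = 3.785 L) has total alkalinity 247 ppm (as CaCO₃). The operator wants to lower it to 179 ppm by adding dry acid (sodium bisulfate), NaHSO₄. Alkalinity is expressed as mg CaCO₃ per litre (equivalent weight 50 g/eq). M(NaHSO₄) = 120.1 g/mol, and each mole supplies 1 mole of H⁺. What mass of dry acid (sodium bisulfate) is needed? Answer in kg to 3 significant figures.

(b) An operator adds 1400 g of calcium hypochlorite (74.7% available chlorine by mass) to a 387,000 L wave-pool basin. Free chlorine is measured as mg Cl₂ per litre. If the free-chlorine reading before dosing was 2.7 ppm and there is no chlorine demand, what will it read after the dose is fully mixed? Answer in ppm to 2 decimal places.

(a) Volume: 169,000 US gal × 3.785 L/gal = 639,665 L.
(a) Alkalinity to neutralize: (247 − 179) = 68 mg/L as CaCO₃ × 639,665 L = 43,500 g as CaCO₃.
(a) Equivalents of H⁺ required: 43,500 ÷ 50 g/eq = 869.9 eq = 869.9 mol NaHSO₄.
(a) Mass of NaHSO₄: 869.9 × 120.1 = 104,500 g.

(b) Available chlorine delivered: 1400 g × 0.747 = 1046 g as Cl₂.
(b) Concentration rise: 1046 g / 387,000 L = 2.702 mg/L = 2.70 ppm.
(b) Final FC: 2.7 + 2.70 = 5.40 ppm.

(a) 104 kg; (b) 5.40 ppm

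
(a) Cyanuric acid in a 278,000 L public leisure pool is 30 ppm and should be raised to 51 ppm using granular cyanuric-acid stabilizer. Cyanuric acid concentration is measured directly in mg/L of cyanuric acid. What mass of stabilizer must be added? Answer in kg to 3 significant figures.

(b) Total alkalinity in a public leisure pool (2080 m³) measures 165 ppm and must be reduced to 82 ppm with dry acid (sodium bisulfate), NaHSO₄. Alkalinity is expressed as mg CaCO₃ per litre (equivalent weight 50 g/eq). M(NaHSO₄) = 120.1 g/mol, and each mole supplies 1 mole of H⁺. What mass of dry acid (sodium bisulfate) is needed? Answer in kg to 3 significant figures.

(a) 5.84 kg; (b) 415 kg

(a) CYA to add: (51 − 30) = 21 mg/L × 278,000 L = 5838 g cyanuric acid.

(b) Volume: 2080 m³ = 2,080,000 L.
(b) Alkalinity to neutralize: (165 − 82) = 83 mg/L as CaCO₃ × 2,080,000 L = 172,600 g as CaCO₃.
(b) Equivalents of H⁺ required: 172,600 ÷ 50 g/eq = 3453 eq = 3453 mol NaHSO₄.
(b) Mass of NaHSO₄: 3453 × 120.1 = 414,700 g.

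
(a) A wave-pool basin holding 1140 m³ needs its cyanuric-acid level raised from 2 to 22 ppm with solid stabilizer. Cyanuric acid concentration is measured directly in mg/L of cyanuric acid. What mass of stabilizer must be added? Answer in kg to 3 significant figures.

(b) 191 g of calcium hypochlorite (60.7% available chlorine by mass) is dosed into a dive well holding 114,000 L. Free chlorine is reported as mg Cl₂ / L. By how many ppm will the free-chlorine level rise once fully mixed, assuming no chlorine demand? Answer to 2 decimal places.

(a) 22.8 kg; (b) 1.02 ppm

(a) Volume: 1140 m³ = 1,140,000 L.
(a) CYA to add: (22 − 2) = 20 mg/L × 1,140,000 L = 22,800 g cyanuric acid.

(b) Available chlorine delivered: 191 g × 0.607 = 115.9 g as Cl₂.
(b) Concentration rise: 115.9 g / 114,000 L = 1.017 mg/L = 1.02 ppm.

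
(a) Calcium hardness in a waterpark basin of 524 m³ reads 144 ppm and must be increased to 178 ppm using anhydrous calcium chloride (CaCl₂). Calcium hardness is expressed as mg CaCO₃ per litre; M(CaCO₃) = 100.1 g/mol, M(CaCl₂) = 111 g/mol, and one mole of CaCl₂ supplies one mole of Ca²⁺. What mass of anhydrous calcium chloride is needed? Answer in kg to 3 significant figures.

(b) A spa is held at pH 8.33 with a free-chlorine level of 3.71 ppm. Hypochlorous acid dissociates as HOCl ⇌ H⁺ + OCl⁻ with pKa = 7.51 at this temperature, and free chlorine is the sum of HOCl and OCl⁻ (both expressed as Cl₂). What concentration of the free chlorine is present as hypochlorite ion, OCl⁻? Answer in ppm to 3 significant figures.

(a) 19.8 kg; (b) 3.22 ppm

(a) Volume: 524 m³ = 524,000 L.
(a) Hardness to add: (178 − 144) = 34 mg/L as CaCO₃ × 524,000 L = 17,820 g as CaCO₃.
(a) Moles of Ca²⁺ (1 mol Ca²⁺ ≡ 1 mol CaCO₃): 17,820 / 100.1 g/mol = 178 mol.
(a) Mass of CaCl₂: 178 × 111 = 19,760 g.

(b) [OCl⁻]/[HOCl] = 10^(pH − pKa) = 10^(8.33 − 7.51) = 10^0.82 = 6.607.
(b) Fraction as HOCl = 1 / (1 + 6.607) = 0.1315.
(b) OCl⁻ = (1 − 0.1315) × 3.71 ppm = 3.222 ppm.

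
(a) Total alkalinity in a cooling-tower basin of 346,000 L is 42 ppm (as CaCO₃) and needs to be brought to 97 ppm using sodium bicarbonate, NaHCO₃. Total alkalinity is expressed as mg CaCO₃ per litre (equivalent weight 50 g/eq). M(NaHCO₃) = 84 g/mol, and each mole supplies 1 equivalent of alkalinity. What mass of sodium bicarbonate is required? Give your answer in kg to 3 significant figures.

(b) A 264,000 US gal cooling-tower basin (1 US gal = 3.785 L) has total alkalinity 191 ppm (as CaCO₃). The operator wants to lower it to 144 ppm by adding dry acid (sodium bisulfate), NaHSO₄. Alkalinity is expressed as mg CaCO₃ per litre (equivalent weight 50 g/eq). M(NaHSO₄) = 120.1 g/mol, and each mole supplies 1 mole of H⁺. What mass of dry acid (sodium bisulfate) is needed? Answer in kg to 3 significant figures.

(a) Alkalinity to add: (97 − 42) = 55 mg/L as CaCO₃ × 346,000 L = 19,030 g as CaCO₃.
(a) Equivalents: 19,030 g ÷ 50 g/eq = 380.6 eq.
(a) NaHCO₃ supplies 1 eq per mole → 380.6 mol.
(a) Mass: 380.6 mol × 84 g/mol = 31,970 g.

(b) Volume: 264,000 US gal × 3.785 L/gal = 999,240 L.
(b) Alkalinity to neutralize: (191 − 144) = 47 mg/L as CaCO₃ × 999,240 L = 46,960 g as CaCO₃.
(b) Equivalents of H⁺ required: 46,960 ÷ 50 g/eq = 939.3 eq = 939.3 mol NaHSO₄.
(b) Mass of NaHSO₄: 939.3 × 120.1 = 112,800 g.

(a) 32.0 kg; (b) 113 kg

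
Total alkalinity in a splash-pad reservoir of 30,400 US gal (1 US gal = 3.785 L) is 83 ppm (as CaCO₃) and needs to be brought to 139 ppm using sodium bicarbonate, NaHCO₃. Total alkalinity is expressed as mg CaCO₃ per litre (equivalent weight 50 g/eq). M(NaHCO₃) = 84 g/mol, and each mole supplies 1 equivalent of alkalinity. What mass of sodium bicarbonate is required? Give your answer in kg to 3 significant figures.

Volume: 30,400 US gal × 3.785 L/gal = 115,064 L.
Alkalinity to add: (139 − 83) = 56 mg/L as CaCO₃ × 115,064 L = 6444 g as CaCO₃.
Equivalents: 6444 g ÷ 50 g/eq = 128.9 eq.
NaHCO₃ supplies 1 eq per mole → 128.9 mol.
Mass: 128.9 mol × 84 g/mol = 10,830 g.

10.8 kg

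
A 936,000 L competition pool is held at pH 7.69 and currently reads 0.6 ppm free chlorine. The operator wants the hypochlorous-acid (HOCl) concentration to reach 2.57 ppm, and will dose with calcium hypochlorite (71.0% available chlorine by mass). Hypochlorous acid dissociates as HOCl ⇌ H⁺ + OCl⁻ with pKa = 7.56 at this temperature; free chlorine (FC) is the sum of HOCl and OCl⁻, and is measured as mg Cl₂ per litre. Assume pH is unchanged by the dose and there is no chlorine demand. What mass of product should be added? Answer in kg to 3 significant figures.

[OCl⁻]/[HOCl] = 10^(pH − pKa) = 10^(7.69 − 7.56) = 1.349; fraction as HOCl = 1/(1 + 1.349) = 0.4257.
Free chlorine required for 2.57 ppm HOCl: 2.57 / 0.4257 = 6.037 ppm.
FC to add: 6.037 − 0.6 = 5.437 mg/L as Cl₂.
Cl₂ equivalent: 5.437 mg/L × 936,000 L = 5089 g.
Product at 71.0% available Cl: 5089 / 0.71 = 7167 g.

7.17 kg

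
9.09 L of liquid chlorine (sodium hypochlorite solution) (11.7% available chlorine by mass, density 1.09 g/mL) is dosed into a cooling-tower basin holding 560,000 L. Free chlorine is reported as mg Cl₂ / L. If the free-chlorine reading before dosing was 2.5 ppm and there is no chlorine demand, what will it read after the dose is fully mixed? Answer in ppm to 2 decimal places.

Mass of solution: 9.09 L × 1000 mL/L × 1.09 g/mL = 9908 g.
Available chlorine delivered: 9908 g × 0.117 = 1159 g as Cl₂.
Concentration rise: 1159 g / 560,000 L = 2.07 mg/L = 2.07 ppm.
Final FC: 2.5 + 2.07 = 4.57 ppm.

4.57 ppm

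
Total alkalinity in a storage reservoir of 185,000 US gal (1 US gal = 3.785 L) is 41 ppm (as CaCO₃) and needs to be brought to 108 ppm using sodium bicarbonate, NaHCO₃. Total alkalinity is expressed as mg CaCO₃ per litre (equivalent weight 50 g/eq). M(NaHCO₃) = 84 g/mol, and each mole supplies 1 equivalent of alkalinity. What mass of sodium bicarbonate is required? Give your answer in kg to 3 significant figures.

78.8 kg

Volume: 185,000 US gal × 3.785 L/gal = 700,225 L.
Alkalinity to add: (108 − 41) = 67 mg/L as CaCO₃ × 700,225 L = 46,920 g as CaCO₃.
Equivalents: 46,920 g ÷ 50 g/eq = 938.3 eq.
NaHCO₃ supplies 1 eq per mole → 938.3 mol.
Mass: 938.3 mol × 84 g/mol = 78,820 g.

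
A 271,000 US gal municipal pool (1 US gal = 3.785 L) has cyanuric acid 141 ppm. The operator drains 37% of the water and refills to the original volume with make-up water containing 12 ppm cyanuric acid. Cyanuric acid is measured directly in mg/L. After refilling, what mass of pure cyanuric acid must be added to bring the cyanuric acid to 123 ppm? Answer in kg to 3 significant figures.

30.5 kg

Volume: 271,000 US gal × 3.785 L/gal = 1,025,735 L.
After draining 37% and refilling: 141 × 0.63 + 12 × 0.37 = 93.27 ppm.
Deficit to target: 123 − 93.27 = 29.73 mg/L.
Mass: 29.73 mg/L × 1,025,735 L = 30,500 g cyanuric acid.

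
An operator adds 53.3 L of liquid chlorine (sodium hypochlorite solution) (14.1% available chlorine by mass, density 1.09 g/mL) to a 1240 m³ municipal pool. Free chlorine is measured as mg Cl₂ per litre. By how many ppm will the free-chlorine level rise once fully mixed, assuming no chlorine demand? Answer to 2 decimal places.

Volume: 1240 m³ = 1,240,000 L.
Mass of solution: 53.3 L × 1000 mL/L × 1.09 g/mL = 58,100 g.
Available chlorine delivered: 58,100 g × 0.141 = 8192 g as Cl₂.
Concentration rise: 8192 g / 1,240,000 L = 6.606 mg/L = 6.61 ppm.

6.61 ppm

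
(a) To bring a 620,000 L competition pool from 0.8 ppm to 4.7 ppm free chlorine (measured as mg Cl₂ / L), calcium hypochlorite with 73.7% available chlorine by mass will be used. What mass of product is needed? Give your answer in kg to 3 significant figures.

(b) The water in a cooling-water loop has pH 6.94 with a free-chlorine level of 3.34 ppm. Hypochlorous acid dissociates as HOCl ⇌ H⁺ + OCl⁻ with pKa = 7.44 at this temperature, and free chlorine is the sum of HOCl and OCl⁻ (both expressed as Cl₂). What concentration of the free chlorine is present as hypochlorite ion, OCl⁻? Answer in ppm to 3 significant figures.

(a) 3.28 kg; (b) 0.802 ppm

(a) Chlorine deficit: 4.7 − 0.8 = 3.9 ppm = 3.9 mg/L as Cl₂.
(a) Cl₂ equivalent needed: 3.9 mg/L × 620,000 L = 2,418,000 mg = 2418 g.
(a) Product at 73.7% available chlorine: 2418 / 0.737 = 3281 g.

(b) [OCl⁻]/[HOCl] = 10^(pH − pKa) = 10^(6.94 − 7.44) = 10^-0.50 = 0.3162.
(b) Fraction as HOCl = 1 / (1 + 0.3162) = 0.7597.
(b) OCl⁻ = (1 − 0.7597) × 3.34 ppm = 0.8024 ppm.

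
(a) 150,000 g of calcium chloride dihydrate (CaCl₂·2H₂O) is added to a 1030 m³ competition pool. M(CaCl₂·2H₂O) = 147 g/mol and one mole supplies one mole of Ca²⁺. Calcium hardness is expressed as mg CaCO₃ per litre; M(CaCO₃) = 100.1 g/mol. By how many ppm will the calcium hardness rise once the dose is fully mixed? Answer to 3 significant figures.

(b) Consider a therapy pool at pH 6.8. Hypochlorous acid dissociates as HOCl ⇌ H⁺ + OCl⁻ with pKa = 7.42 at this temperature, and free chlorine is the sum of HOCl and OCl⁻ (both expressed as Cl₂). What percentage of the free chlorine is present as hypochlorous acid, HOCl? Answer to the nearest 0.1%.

(a) 99.2 ppm; (b) 80.7%

(a) Volume: 1030 m³ = 1,030,000 L.
(a) Moles of Ca²⁺: 150,000 g ÷ 147 g/mol = 1020 mol.
(a) As CaCO₃: 1020 mol × 100.1 g/mol = 102,100 g.
(a) Rise: 102,100 g / 1,030,000 L × 1000 = 99.17 mg/L.

(b) [OCl⁻]/[HOCl] = 10^(pH − pKa) = 10^(6.8 − 7.42) = 10^-0.62 = 0.2399.
(b) Fraction as HOCl = 1 / (1 + 0.2399) = 0.8065.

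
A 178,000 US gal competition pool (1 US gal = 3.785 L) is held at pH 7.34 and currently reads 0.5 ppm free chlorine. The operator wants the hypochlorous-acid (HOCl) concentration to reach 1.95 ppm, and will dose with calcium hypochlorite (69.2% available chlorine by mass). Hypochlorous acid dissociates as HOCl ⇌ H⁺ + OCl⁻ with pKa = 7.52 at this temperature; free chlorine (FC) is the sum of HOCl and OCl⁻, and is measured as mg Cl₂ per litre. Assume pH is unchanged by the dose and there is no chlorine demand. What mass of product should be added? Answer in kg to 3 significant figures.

2.67 kg

Volume: 178,000 US gal × 3.785 L/gal = 673,730 L.
[OCl⁻]/[HOCl] = 10^(pH − pKa) = 10^(7.34 − 7.52) = 0.6607; fraction as HOCl = 1/(1 + 0.6607) = 0.6022.
Free chlorine required for 1.95 ppm HOCl: 1.95 / 0.6022 = 3.238 ppm.
FC to add: 3.238 − 0.5 = 2.738 mg/L as Cl₂.
Cl₂ equivalent: 2.738 mg/L × 673,730 L = 1845 g.
Product at 69.2% available Cl: 1845 / 0.692 = 2666 g.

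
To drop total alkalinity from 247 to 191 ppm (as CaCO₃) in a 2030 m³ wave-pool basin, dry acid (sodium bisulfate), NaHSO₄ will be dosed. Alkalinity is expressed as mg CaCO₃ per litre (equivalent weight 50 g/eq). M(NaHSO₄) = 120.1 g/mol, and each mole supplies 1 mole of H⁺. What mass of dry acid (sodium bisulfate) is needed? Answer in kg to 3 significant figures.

Volume: 2030 m³ = 2,030,000 L.
Alkalinity to neutralize: (247 − 191) = 56 mg/L as CaCO₃ × 2,030,000 L = 113,700 g as CaCO₃.
Equivalents of H⁺ required: 113,700 ÷ 50 g/eq = 2274 eq = 2274 mol NaHSO₄.
Mass of NaHSO₄: 2274 × 120.1 = 273,100 g.

273 kg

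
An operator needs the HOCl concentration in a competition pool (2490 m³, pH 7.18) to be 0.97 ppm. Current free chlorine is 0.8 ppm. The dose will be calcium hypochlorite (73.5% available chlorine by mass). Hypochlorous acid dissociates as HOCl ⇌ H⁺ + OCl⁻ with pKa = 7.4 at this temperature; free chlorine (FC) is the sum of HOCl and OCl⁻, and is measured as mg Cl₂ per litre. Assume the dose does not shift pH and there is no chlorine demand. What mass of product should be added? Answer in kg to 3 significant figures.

Volume: 2490 m³ = 2,490,000 L.
[OCl⁻]/[HOCl] = 10^(pH − pKa) = 10^(7.18 − 7.4) = 0.6026; fraction as HOCl = 1/(1 + 0.6026) = 0.624.
Free chlorine required for 0.97 ppm HOCl: 0.97 / 0.624 = 1.554 ppm.
FC to add: 1.554 − 0.8 = 0.7545 mg/L as Cl₂.
Cl₂ equivalent: 0.7545 mg/L × 2,490,000 L = 1879 g.
Product at 73.5% available Cl: 1879 / 0.735 = 2556 g.

2.56 kg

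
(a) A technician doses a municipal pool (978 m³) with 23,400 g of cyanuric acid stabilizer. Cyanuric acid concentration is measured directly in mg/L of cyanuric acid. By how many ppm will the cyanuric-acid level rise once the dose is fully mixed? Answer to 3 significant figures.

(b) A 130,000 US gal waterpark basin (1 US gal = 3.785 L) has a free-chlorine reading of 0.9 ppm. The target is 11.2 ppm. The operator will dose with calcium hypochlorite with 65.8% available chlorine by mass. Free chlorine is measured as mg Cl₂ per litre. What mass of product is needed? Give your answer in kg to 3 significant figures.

(a) Volume: 978 m³ = 978,000 L.
(a) Rise: 23,400 g / 978,000 L × 1000 = 23.93 mg/L.

(b) Volume: 130,000 US gal × 3.785 L/gal = 492,050 L.
(b) Chlorine deficit: 11.2 − 0.9 = 10.3 ppm = 10.3 mg/L as Cl₂.
(b) Cl₂ equivalent needed: 10.3 mg/L × 492,050 L = 5,068,000 mg = 5068 g.
(b) Product at 65.8% available chlorine: 5068 / 0.658 = 7702 g.

(a) 23.9 ppm; (b) 7.70 kg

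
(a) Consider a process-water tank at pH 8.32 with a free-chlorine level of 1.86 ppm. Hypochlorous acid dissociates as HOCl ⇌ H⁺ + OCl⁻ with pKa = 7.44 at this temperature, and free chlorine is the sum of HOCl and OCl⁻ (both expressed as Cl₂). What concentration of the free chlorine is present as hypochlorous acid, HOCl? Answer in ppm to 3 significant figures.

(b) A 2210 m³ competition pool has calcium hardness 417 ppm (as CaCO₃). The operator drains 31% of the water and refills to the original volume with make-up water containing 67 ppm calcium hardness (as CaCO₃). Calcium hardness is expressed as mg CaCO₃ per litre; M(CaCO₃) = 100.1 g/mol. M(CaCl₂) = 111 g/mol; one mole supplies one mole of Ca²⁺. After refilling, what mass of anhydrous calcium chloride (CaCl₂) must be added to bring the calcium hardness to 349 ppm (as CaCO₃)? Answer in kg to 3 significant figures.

(a) 0.217 ppm; (b) 99.3 kg

(a) [OCl⁻]/[HOCl] = 10^(pH − pKa) = 10^(8.32 − 7.44) = 10^0.88 = 7.586.
(a) Fraction as HOCl = 1 / (1 + 7.586) = 0.1165.
(a) HOCl = 0.1165 × 1.86 ppm = 0.2166 ppm.

(b) Volume: 2210 m³ = 2,210,000 L.
(b) After draining 31% and refilling: 417 × 0.69 + 67 × 0.31 = 308.5 ppm.
(b) Deficit to target: 349 − 308.5 = 40.5 mg/L.
(b) As CaCO₃: 40.5 mg/L × 2,210,000 L = 89,510 g; ÷ 100.1 = 894.2 mol Ca²⁺.
(b) Mass: 894.2 × 111 = 99,250 g.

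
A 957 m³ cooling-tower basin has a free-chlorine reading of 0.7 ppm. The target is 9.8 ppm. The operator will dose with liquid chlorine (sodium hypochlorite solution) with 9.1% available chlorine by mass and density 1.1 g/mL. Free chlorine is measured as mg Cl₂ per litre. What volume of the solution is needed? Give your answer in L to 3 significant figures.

87.0 L

Volume: 957 m³ = 957,000 L.
Chlorine deficit: 9.8 − 0.7 = 9.1 ppm = 9.1 mg/L as Cl₂.
Cl₂ equivalent needed: 9.1 mg/L × 957,000 L = 8,709,000 mg = 8709 g.
Product at 9.1% available chlorine: 8709 / 0.091 = 95,700 g.
Volume at density 1.1 g/mL: 95,700 g ÷ 1.1 g/mL = 87,000 mL.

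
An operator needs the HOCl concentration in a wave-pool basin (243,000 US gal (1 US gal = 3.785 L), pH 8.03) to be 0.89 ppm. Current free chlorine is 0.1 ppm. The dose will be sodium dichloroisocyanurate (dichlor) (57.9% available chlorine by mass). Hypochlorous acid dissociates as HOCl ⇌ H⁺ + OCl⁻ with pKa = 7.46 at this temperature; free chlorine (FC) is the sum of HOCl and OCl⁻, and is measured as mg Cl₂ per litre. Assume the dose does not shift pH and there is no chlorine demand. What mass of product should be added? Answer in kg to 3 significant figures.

6.51 kg

Volume: 243,000 US gal × 3.785 L/gal = 919,755 L.
[OCl⁻]/[HOCl] = 10^(pH − pKa) = 10^(8.03 − 7.46) = 3.715; fraction as HOCl = 1/(1 + 3.715) = 0.2121.
Free chlorine required for 0.89 ppm HOCl: 0.89 / 0.2121 = 4.197 ppm.
FC to add: 4.197 − 0.1 = 4.097 mg/L as Cl₂.
Cl₂ equivalent: 4.097 mg/L × 919,755 L = 3768 g.
Product at 57.9% available Cl: 3768 / 0.579 = 6508 g.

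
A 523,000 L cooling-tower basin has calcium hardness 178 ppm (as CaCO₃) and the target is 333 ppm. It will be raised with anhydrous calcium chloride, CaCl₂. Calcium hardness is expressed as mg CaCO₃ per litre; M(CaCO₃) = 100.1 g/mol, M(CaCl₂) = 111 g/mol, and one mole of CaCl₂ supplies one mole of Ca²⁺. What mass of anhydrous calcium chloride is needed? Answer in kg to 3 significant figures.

Hardness to add: (333 − 178) = 155 mg/L as CaCO₃ × 523,000 L = 81,060 g as CaCO₃.
Moles of Ca²⁺ (1 mol Ca²⁺ ≡ 1 mol CaCO₃): 81,060 / 100.1 g/mol = 809.8 mol.
Mass of CaCl₂: 809.8 × 111 = 89,890 g.

89.9 kg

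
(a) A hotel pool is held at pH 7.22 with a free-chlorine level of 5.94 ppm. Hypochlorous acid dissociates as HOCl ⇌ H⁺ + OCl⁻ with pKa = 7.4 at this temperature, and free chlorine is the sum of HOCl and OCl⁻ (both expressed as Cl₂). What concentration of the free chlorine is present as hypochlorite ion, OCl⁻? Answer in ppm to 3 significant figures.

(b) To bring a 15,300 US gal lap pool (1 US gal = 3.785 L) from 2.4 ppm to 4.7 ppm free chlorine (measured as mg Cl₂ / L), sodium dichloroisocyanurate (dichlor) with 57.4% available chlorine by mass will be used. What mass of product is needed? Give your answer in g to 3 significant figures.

(a) [OCl⁻]/[HOCl] = 10^(pH − pKa) = 10^(7.22 − 7.4) = 10^-0.18 = 0.6607.
(a) Fraction as HOCl = 1 / (1 + 0.6607) = 0.6022.
(a) OCl⁻ = (1 − 0.6022) × 5.94 ppm = 2.363 ppm.

(b) Volume: 15,300 US gal × 3.785 L/gal = 57,910 L.
(b) Chlorine deficit: 4.7 − 2.4 = 2.3 ppm = 2.3 mg/L as Cl₂.
(b) Cl₂ equivalent needed: 2.3 mg/L × 57,910 L = 133,200 mg = 133.2 g.
(b) Product at 57.4% available chlorine: 133.2 / 0.574 = 232 g.

(a) 2.36 ppm; (b) 232 g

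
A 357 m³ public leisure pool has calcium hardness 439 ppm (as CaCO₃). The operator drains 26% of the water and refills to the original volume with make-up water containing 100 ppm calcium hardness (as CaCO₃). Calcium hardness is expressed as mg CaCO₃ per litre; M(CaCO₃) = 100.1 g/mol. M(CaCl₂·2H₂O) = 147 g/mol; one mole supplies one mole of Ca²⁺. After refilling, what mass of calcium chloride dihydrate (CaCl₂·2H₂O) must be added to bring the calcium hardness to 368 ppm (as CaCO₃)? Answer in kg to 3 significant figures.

8.99 kg

Volume: 357 m³ = 357,000 L.
After draining 26% and refilling: 439 × 0.74 + 100 × 0.26 = 350.86 ppm.
Deficit to target: 368 − 350.86 = 17.14 mg/L.
As CaCO₃: 17.14 mg/L × 357,000 L = 6119 g; ÷ 100.1 = 61.13 mol Ca²⁺.
Mass: 61.13 × 147 = 8986 g.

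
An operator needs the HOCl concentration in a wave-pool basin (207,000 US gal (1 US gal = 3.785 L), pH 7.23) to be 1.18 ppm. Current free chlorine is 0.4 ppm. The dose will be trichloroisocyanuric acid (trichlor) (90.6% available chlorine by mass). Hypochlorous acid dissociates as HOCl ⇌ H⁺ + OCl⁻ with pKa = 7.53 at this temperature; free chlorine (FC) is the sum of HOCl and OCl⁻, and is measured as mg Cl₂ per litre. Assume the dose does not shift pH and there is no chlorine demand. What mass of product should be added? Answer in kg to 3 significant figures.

1.19 kg

Volume: 207,000 US gal × 3.785 L/gal = 783,495 L.
[OCl⁻]/[HOCl] = 10^(pH − pKa) = 10^(7.23 − 7.53) = 0.5012; fraction as HOCl = 1/(1 + 0.5012) = 0.6661.
Free chlorine required for 1.18 ppm HOCl: 1.18 / 0.6661 = 1.771 ppm.
FC to add: 1.771 − 0.4 = 1.371 mg/L as Cl₂.
Cl₂ equivalent: 1.371 mg/L × 783,495 L = 1074 g.
Product at 90.6% available Cl: 1074 / 0.906 = 1186 g.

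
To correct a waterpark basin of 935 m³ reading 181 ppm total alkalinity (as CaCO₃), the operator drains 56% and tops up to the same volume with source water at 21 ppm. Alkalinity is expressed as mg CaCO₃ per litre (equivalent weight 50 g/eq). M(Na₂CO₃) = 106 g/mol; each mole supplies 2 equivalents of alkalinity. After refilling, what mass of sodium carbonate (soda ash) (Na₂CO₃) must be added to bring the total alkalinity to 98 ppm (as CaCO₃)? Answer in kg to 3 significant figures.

6.54 kg

Volume: 935 m³ = 935,000 L.
After draining 56% and refilling: 181 × 0.44 + 21 × 0.56 = 91.4 ppm.
Deficit to target: 98 − 91.4 = 6.6 mg/L.
As CaCO₃: 6.6 mg/L × 935,000 L = 6171 g; ÷ 50 g/eq ÷ 2 = 61.71 mol Na₂CO₃.
Mass: 61.71 × 106 = 6541 g.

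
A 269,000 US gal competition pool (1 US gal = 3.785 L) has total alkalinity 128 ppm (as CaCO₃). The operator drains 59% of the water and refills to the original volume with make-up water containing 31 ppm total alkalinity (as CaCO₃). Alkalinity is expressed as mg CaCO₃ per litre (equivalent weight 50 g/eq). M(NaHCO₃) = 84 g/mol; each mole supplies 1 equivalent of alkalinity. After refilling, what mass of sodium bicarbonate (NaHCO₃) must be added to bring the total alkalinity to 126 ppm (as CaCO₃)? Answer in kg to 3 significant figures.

94.5 kg

Volume: 269,000 US gal × 3.785 L/gal = 1,018,165 L.
After draining 59% and refilling: 128 × 0.41 + 31 × 0.59 = 70.77 ppm.
Deficit to target: 126 − 70.77 = 55.23 mg/L.
As CaCO₃: 55.23 mg/L × 1,018,165 L = 56,230 g; ÷ 50 g/eq ÷ 1 = 1125 mol NaHCO₃.
Mass: 1125 × 84 = 94,470 g.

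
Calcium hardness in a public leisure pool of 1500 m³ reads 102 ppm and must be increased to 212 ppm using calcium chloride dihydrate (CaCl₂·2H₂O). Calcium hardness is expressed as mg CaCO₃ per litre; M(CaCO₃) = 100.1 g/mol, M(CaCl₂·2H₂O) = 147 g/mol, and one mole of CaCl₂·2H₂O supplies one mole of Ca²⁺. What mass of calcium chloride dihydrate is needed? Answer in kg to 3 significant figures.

Volume: 1500 m³ = 1,500,000 L.
Hardness to add: (212 − 102) = 110 mg/L as CaCO₃ × 1,500,000 L = 165,000 g as CaCO₃.
Moles of Ca²⁺ (1 mol Ca²⁺ ≡ 1 mol CaCO₃): 165,000 / 100.1 g/mol = 1648 mol.
Mass of CaCl₂·2H₂O: 1648 × 147 = 242,300 g.

242 kg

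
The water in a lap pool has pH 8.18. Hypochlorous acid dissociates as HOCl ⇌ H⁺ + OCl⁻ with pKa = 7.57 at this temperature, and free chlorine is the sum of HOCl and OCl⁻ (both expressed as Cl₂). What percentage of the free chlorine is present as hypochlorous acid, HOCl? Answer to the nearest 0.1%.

[OCl⁻]/[HOCl] = 10^(pH − pKa) = 10^(8.18 − 7.57) = 10^0.61 = 4.074.
Fraction as HOCl = 1 / (1 + 4.074) = 0.1971.

19.7%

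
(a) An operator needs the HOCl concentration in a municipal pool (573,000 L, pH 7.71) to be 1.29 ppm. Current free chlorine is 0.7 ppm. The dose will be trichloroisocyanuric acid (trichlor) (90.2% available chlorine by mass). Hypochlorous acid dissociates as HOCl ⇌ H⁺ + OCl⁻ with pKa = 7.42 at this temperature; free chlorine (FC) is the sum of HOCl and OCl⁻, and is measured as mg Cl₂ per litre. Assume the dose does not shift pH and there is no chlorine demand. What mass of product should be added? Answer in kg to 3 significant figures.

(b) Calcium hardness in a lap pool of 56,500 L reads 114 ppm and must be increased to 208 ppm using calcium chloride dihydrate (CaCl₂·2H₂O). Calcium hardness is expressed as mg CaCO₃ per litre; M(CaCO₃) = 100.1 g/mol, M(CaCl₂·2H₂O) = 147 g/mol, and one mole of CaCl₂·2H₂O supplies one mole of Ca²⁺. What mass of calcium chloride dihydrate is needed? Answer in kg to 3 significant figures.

(a) 1.97 kg; (b) 7.80 kg

(a) [OCl⁻]/[HOCl] = 10^(pH − pKa) = 10^(7.71 − 7.42) = 1.95; fraction as HOCl = 1/(1 + 1.95) = 0.339.
(a) Free chlorine required for 1.29 ppm HOCl: 1.29 / 0.339 = 3.805 ppm.
(a) FC to add: 3.805 − 0.7 = 3.105 mg/L as Cl₂.
(a) Cl₂ equivalent: 3.105 mg/L × 573,000 L = 1779 g.
(a) Product at 90.2% available Cl: 1779 / 0.902 = 1973 g.

(b) Hardness to add: (208 − 114) = 94 mg/L as CaCO₃ × 56,500 L = 5311 g as CaCO₃.
(b) Moles of Ca²⁺ (1 mol Ca²⁺ ≡ 1 mol CaCO₃): 5311 / 100.1 g/mol = 53.06 mol.
(b) Mass of CaCl₂·2H₂O: 53.06 × 147 = 7799 g.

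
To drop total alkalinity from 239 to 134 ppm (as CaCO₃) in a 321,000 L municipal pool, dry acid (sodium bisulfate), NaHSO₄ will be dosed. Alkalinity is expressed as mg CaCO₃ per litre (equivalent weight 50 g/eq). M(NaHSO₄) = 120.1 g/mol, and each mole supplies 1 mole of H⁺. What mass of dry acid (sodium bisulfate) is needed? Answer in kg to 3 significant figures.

81.0 kg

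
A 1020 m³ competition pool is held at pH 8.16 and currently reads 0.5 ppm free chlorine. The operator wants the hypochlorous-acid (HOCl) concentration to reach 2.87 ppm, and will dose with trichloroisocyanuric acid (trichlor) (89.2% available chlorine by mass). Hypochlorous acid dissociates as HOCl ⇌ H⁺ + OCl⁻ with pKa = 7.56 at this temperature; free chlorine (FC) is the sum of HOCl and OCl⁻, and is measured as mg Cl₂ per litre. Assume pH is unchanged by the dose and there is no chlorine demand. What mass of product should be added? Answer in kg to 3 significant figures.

Volume: 1020 m³ = 1,020,000 L.
[OCl⁻]/[HOCl] = 10^(pH − pKa) = 10^(8.16 − 7.56) = 3.981; fraction as HOCl = 1/(1 + 3.981) = 0.2008.
Free chlorine required for 2.87 ppm HOCl: 2.87 / 0.2008 = 14.3 ppm.
FC to add: 14.3 − 0.5 = 13.8 mg/L as Cl₂.
Cl₂ equivalent: 13.8 mg/L × 1,020,000 L = 14,070 g.
Product at 89.2% available Cl: 14,070 / 0.892 = 15,780 g.

15.8 kg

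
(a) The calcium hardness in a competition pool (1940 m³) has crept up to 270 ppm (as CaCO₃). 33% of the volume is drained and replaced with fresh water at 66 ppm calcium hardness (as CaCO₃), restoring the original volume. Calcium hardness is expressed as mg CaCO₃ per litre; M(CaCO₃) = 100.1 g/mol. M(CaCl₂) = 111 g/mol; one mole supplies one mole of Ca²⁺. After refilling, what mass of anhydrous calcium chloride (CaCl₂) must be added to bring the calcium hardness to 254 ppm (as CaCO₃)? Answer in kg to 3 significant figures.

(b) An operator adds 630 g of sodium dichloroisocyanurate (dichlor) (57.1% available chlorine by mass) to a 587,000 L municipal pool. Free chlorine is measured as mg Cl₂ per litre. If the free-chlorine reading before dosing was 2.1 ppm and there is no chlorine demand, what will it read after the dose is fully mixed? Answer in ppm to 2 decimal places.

(a) Volume: 1940 m³ = 1,940,000 L.
(a) After draining 33% and refilling: 270 × 0.67 + 66 × 0.33 = 202.68 ppm.
(a) Deficit to target: 254 − 202.68 = 51.32 mg/L.
(a) As CaCO₃: 51.32 mg/L × 1,940,000 L = 99,560 g; ÷ 100.1 = 994.6 mol Ca²⁺.
(a) Mass: 994.6 × 111 = 110,400 g.

(b) Available chlorine delivered: 630 g × 0.571 = 359.7 g as Cl₂.
(b) Concentration rise: 359.7 g / 587,000 L = 0.6128 mg/L = 0.61 ppm.
(b) Final FC: 2.1 + 0.61 = 2.71 ppm.

(a) 110 kg; (b) 2.71 ppm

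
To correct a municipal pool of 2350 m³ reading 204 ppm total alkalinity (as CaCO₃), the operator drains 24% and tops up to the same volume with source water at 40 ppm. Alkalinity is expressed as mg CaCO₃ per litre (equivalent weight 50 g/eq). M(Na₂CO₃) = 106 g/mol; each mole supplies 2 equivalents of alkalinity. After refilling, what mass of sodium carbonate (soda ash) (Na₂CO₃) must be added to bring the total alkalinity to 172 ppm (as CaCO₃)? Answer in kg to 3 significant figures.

Volume: 2350 m³ = 2,350,000 L.
After draining 24% and refilling: 204 × 0.76 + 40 × 0.24 = 164.64 ppm.
Deficit to target: 172 − 164.64 = 7.36 mg/L.
As CaCO₃: 7.36 mg/L × 2,350,000 L = 17,300 g; ÷ 50 g/eq ÷ 2 = 173 mol Na₂CO₃.
Mass: 173 × 106 = 18,330 g.

18.3 kg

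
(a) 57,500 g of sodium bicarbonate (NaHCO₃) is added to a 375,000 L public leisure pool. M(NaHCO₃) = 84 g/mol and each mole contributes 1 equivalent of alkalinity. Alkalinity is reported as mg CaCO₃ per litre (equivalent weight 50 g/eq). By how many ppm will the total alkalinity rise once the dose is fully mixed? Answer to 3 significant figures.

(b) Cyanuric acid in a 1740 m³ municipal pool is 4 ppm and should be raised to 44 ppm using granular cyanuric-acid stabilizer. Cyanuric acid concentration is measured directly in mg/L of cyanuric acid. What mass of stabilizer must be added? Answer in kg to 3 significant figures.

(a) 91.3 ppm; (b) 69.6 kg

(a) Moles of NaHCO₃: 57,500 g ÷ 84 g/mol = 684.5 mol → 684.5 eq of alkalinity.
(a) As CaCO₃: 684.5 eq × 50 g/eq = 34,230 g.
(a) Rise: 34,230 g / 375,000 L × 1000 = 91.27 mg/L.

(b) Volume: 1740 m³ = 1,740,000 L.
(b) CYA to add: (44 − 4) = 40 mg/L × 1,740,000 L = 69,600 g cyanuric acid.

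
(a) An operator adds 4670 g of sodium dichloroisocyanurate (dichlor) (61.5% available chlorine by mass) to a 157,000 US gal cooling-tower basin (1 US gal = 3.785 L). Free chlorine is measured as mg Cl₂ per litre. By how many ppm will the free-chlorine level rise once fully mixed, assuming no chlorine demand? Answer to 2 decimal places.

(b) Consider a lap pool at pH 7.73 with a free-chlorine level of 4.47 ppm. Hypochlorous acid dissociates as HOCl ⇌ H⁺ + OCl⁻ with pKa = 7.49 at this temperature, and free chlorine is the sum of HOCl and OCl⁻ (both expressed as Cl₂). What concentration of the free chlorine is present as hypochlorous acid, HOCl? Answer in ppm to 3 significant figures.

(a) 4.83 ppm; (b) 1.63 ppm

(a) Volume: 157,000 US gal × 3.785 L/gal = 594,245 L.
(a) Available chlorine delivered: 4670 g × 0.615 = 2872 g as Cl₂.
(a) Concentration rise: 2872 g / 594,245 L = 4.833 mg/L = 4.83 ppm.

(b) [OCl⁻]/[HOCl] = 10^(pH − pKa) = 10^(7.73 − 7.49) = 10^0.24 = 1.738.
(b) Fraction as HOCl = 1 / (1 + 1.738) = 0.3653.
(b) HOCl = 0.3653 × 4.47 ppm = 1.633 ppm.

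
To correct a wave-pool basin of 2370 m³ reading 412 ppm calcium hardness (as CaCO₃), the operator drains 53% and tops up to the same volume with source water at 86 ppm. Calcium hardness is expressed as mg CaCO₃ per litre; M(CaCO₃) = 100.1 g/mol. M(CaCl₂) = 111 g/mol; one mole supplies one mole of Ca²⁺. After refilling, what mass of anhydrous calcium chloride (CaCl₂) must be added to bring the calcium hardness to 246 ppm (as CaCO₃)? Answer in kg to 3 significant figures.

17.8 kg

Volume: 2370 m³ = 2,370,000 L.
After draining 53% and refilling: 412 × 0.47 + 86 × 0.53 = 239.22 ppm.
Deficit to target: 246 − 239.22 = 6.78 mg/L.
As CaCO₃: 6.78 mg/L × 2,370,000 L = 16,070 g; ÷ 100.1 = 160.5 mol Ca²⁺.
Mass: 160.5 × 111 = 17,820 g.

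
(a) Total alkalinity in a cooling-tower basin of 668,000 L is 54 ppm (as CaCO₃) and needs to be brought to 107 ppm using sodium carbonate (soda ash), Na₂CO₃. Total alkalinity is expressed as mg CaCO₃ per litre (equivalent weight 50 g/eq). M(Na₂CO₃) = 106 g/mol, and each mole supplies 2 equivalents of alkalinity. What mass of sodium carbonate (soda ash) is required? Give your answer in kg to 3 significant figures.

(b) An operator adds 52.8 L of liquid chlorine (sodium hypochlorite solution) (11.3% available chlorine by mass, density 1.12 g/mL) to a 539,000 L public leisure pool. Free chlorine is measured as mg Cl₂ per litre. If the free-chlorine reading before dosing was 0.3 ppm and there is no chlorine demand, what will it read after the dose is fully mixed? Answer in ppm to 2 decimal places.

(a) 37.5 kg; (b) 12.70 ppm

(a) Alkalinity to add: (107 − 54) = 53 mg/L as CaCO₃ × 668,000 L = 35,400 g as CaCO₃.
(a) Equivalents: 35,400 g ÷ 50 g/eq = 708.1 eq.
(a) Each mole of Na₂CO₃ supplies 2 eq, so 708.1 / 2 = 354 mol.
(a) Mass: 354 mol × 106 g/mol = 37,530 g.

(b) Mass of solution: 52.8 L × 1000 mL/L × 1.12 g/mL = 59,140 g.
(b) Available chlorine delivered: 59,140 g × 0.113 = 6682 g as Cl₂.
(b) Concentration rise: 6682 g / 539,000 L = 12.4 mg/L = 12.40 ppm.
(b) Final FC: 0.3 + 12.40 = 12.70 ppm.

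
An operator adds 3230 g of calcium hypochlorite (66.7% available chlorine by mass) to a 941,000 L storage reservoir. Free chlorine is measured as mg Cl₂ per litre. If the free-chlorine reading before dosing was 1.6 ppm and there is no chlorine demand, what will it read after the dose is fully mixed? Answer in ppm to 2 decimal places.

Available chlorine delivered: 3230 g × 0.667 = 2154 g as Cl₂.
Concentration rise: 2154 g / 941,000 L = 2.289 mg/L = 2.29 ppm.
Final FC: 1.6 + 2.29 = 3.89 ppm.

3.89 ppm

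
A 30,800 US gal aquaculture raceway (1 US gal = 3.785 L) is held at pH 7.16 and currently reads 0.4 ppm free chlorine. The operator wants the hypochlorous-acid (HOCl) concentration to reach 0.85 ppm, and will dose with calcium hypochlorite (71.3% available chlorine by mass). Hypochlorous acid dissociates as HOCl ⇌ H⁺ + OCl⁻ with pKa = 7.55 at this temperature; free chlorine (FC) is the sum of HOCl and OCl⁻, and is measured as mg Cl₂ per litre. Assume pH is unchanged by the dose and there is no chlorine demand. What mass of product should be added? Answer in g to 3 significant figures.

Volume: 30,800 US gal × 3.785 L/gal = 116,578 L.
[OCl⁻]/[HOCl] = 10^(pH − pKa) = 10^(7.16 − 7.55) = 0.4074; fraction as HOCl = 1/(1 + 0.4074) = 0.7105.
Free chlorine required for 0.85 ppm HOCl: 0.85 / 0.7105 = 1.196 ppm.
FC to add: 1.196 − 0.4 = 0.7963 mg/L as Cl₂.
Cl₂ equivalent: 0.7963 mg/L × 116,578 L = 92.83 g.
Product at 71.3% available Cl: 92.83 / 0.713 = 130.2 g.

130 g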